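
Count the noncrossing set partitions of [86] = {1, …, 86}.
C_86 = 4180080073556524734514695828170907458428751314320

These noncrossing partitions are counted by the Catalan number C_n = (1/(n + 1)) · C(2n, n). For n = 86: C_86 = (1/87) · C(172, 86) = 363666966399417651902778537050868948883301364345840/87 = 4180080073556524734514695828170907458428751314320.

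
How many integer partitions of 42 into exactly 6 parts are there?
p(42, 6 parts) = 2432

Partitions of n into exactly k parts are in bijection with partitions of n − k into at most k parts (subtract 1 from each part). So p(42, exactly 6) = p(36, parts ≤ 6). Computing via the recurrence p(m, j) = p(m, j−1) + p(m−j, j) gives 2432.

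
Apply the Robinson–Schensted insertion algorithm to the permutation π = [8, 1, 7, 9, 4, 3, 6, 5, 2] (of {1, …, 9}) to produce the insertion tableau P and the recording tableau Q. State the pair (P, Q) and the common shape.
P = [1, 2, 5] / [3, 6] / [4, 9] / [7] / [8];  Q = [1, 3, 4] / [2, 7] / [5, 8] / [6] / [9];  common shape = (3, 2, 2, 1, 1)

Row-insert the values π_1, π_2, … into P one at a time, bumping the leftmost entry strictly greater than the inserted value down to the next row. The recording tableau Q records, in position (i, j), the step at which that cell was added to P.
  Insert 8 (step 1): P = [8];  Q = [1]
  Insert 1 (step 2): P = [1] / [8];  Q = [1] / [2]
  Insert 7 (step 3): P = [1, 7] / [8];  Q = [1, 3] / [2]
  Insert 9 (step 4): P = [1, 7, 9] / [8];  Q = [1, 3, 4] / [2]
  Insert 4 (step 5): P = [1, 4, 9] / [7] / [8];  Q = [1, 3, 4] / [2] / [5]
  Insert 3 (step 6): P = [1, 3, 9] / [4] / [7] / [8];  Q = [1, 3, 4] / [2] / [5] / [6]
  Insert 6 (step 7): P = [1, 3, 6] / [4, 9] / [7] / [8];  Q = [1, 3, 4] / [2, 7] / [5] / [6]
  Insert 5 (step 8): P = [1, 3, 5] / [4, 6] / [7, 9] / [8];  Q = [1, 3, 4] / [2, 7] / [5, 8] / [6]
  Insert 2 (step 9): P = [1, 2, 5] / [3, 6] / [4, 9] / [7] / [8];  Q = [1, 3, 4] / [2, 7] / [5, 8] / [6] / [9]
Final shape: (3, 2, 2, 1, 1).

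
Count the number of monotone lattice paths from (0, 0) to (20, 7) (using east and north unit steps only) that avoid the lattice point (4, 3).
Number of paths = 718455

Total paths from (0, 0) to (20, 7): C(27, 20) = 888030. Paths through (4, 3): (paths (0, 0) → (4, 3)) × (paths (4, 3) → (20, 7)) = C(7, 4) · C(20, 16) = 35 · 4845 = 169575. Avoidance count = 888030 − 169575 = 718455.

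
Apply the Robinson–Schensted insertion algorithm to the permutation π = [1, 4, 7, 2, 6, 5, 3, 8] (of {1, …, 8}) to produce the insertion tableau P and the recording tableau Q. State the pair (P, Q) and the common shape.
P = [1, 2, 3, 8] / [4, 5] / [6] / [7];  Q = [1, 2, 3, 8] / [4, 5] / [6] / [7];  common shape = (4, 2, 1, 1)

Row-insert the values π_1, π_2, … into P one at a time, bumping the leftmost entry strictly greater than the inserted value down to the next row. The recording tableau Q records, in position (i, j), the step at which that cell was added to P.
  Insert 1 (step 1): P = [1];  Q = [1]
  Insert 4 (step 2): P = [1, 4];  Q = [1, 2]
  Insert 7 (step 3): P = [1, 4, 7];  Q = [1, 2, 3]
  Insert 2 (step 4): P = [1, 2, 7] / [4];  Q = [1, 2, 3] / [4]
  Insert 6 (step 5): P = [1, 2, 6] / [4, 7];  Q = [1, 2, 3] / [4, 5]
  Insert 5 (step 6): P = [1, 2, 5] / [4, 6] / [7];  Q = [1, 2, 3] / [4, 5] / [6]
  Insert 3 (step 7): P = [1, 2, 3] / [4, 5] / [6] / [7];  Q = [1, 2, 3] / [4, 5] / [6] / [7]
  Insert 8 (step 8): P = [1, 2, 3, 8] / [4, 5] / [6] / [7];  Q = [1, 2, 3, 8] / [4, 5] / [6] / [7]
Final shape: (4, 2, 1, 1).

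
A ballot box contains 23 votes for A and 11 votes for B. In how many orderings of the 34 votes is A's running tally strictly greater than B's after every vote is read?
Strict-lead orderings = 100975680

Total orderings of the 34 votes with 23 for A: C(34, 23) = 286097760. By the Bertrand ballot formula (Cycle Lemma / reflection principle), the number of orderings in which A is strictly ahead of B throughout is (p − q)/(p + q) · C(p + q, p) = (23 − 11)/(23 + 11) · 286097760 = 100975680.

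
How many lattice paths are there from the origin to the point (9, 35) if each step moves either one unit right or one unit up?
Number of paths = 708930508

A monotone lattice path from (0, 0) to (9, 35) consists of 9 east steps and 35 north steps in some order, so it is determined by which 9 of the 44 steps are east. The count is C(44, 9) = 708930508.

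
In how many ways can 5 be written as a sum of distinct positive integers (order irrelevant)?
q(5) = 3

List partitions of 5 into distinct parts: 5, 4+1, 3+2. There are q(5) = 3. (Euler: this equals the number of odd-part partitions of 5.)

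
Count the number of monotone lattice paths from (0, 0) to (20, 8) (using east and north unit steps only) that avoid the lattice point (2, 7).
Number of paths = 3107421

Total paths from (0, 0) to (20, 8): C(28, 20) = 3108105. Paths through (2, 7): (paths (0, 0) → (2, 7)) × (paths (2, 7) → (20, 8)) = C(9, 2) · C(19, 18) = 36 · 19 = 684. Avoidance count = 3108105 − 684 = 3107421.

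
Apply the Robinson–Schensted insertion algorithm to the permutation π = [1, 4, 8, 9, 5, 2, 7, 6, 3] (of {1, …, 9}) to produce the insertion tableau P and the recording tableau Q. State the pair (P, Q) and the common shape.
P = [1, 2, 3, 6] / [4, 5] / [7, 9] / [8];  Q = [1, 2, 3, 4] / [5, 7] / [6, 8] / [9];  common shape = (4, 2, 2, 1)

Row-insert the values π_1, π_2, … into P one at a time, bumping the leftmost entry strictly greater than the inserted value down to the next row. The recording tableau Q records, in position (i, j), the step at which that cell was added to P.
  Insert 1 (step 1): P = [1];  Q = [1]
  Insert 4 (step 2): P = [1, 4];  Q = [1, 2]
  Insert 8 (step 3): P = [1, 4, 8];  Q = [1, 2, 3]
  Insert 9 (step 4): P = [1, 4, 8, 9];  Q = [1, 2, 3, 4]
  Insert 5 (step 5): P = [1, 4, 5, 9] / [8];  Q = [1, 2, 3, 4] / [5]
  Insert 2 (step 6): P = [1, 2, 5, 9] / [4] / [8];  Q = [1, 2, 3, 4] / [5] / [6]
  Insert 7 (step 7): P = [1, 2, 5, 7] / [4, 9] / [8];  Q = [1, 2, 3, 4] / [5, 7] / [6]
  Insert 6 (step 8): P = [1, 2, 5, 6] / [4, 7] / [8, 9];  Q = [1, 2, 3, 4] / [5, 7] / [6, 8]
  Insert 3 (step 9): P = [1, 2, 3, 6] / [4, 5] / [7, 9] / [8];  Q = [1, 2, 3, 4] / [5, 7] / [6, 8] / [9]
Final shape: (4, 2, 2, 1).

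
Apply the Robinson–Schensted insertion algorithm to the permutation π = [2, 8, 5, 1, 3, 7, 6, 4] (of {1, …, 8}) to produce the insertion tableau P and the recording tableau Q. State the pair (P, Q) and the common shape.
P = [1, 3, 4] / [2, 5, 6] / [7] / [8];  Q = [1, 2, 6] / [3, 5, 7] / [4] / [8];  common shape = (3, 3, 1, 1)

Row-insert the values π_1, π_2, … into P one at a time, bumping the leftmost entry strictly greater than the inserted value down to the next row. The recording tableau Q records, in position (i, j), the step at which that cell was added to P.
  Insert 2 (step 1): P = [2];  Q = [1]
  Insert 8 (step 2): P = [2, 8];  Q = [1, 2]
  Insert 5 (step 3): P = [2, 5] / [8];  Q = [1, 2] / [3]
  Insert 1 (step 4): P = [1, 5] / [2] / [8];  Q = [1, 2] / [3] / [4]
  Insert 3 (step 5): P = [1, 3] / [2, 5] / [8];  Q = [1, 2] / [3, 5] / [4]
  Insert 7 (step 6): P = [1, 3, 7] / [2, 5] / [8];  Q = [1, 2, 6] / [3, 5] / [4]
  Insert 6 (step 7): P = [1, 3, 6] / [2, 5, 7] / [8];  Q = [1, 2, 6] / [3, 5, 7] / [4]
  Insert 4 (step 8): P = [1, 3, 4] / [2, 5, 6] / [7] / [8];  Q = [1, 2, 6] / [3, 5, 7] / [4] / [8]
Final shape: (3, 3, 1, 1).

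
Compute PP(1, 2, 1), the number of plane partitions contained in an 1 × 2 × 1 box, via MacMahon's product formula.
PP(1, 2, 1) = 3

Evaluate the triple product over i = 1..1, j = 1..2, k = 1..1. The factors are (2/1) · (3/2). The numerators and denominators telescope so the product is an integer; carrying out the multiplication exactly gives PP(1, 2, 1) = 3.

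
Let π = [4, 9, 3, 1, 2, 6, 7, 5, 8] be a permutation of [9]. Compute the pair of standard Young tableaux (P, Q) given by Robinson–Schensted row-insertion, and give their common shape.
P = [1, 2, 5, 7, 8] / [3, 6] / [4, 9];  Q = [1, 2, 6, 7, 9] / [3, 5] / [4, 8];  common shape = (5, 2, 2)

Row-insert the values π_1, π_2, … into P one at a time, bumping the leftmost entry strictly greater than the inserted value down to the next row. The recording tableau Q records, in position (i, j), the step at which that cell was added to P.
  Insert 4 (step 1): P = [4];  Q = [1]
  Insert 9 (step 2): P = [4, 9];  Q = [1, 2]
  Insert 3 (step 3): P = [3, 9] / [4];  Q = [1, 2] / [3]
  Insert 1 (step 4): P = [1, 9] / [3] / [4];  Q = [1, 2] / [3] / [4]
  Insert 2 (step 5): P = [1, 2] / [3, 9] / [4];  Q = [1, 2] / [3, 5] / [4]
  Insert 6 (step 6): P = [1, 2, 6] / [3, 9] / [4];  Q = [1, 2, 6] / [3, 5] / [4]
  Insert 7 (step 7): P = [1, 2, 6, 7] / [3, 9] / [4];  Q = [1, 2, 6, 7] / [3, 5] / [4]
  Insert 5 (step 8): P = [1, 2, 5, 7] / [3, 6] / [4, 9];  Q = [1, 2, 6, 7] / [3, 5] / [4, 8]
  Insert 8 (step 9): P = [1, 2, 5, 7, 8] / [3, 6] / [4, 9];  Q = [1, 2, 6, 7, 9] / [3, 5] / [4, 8]
Final shape: (5, 2, 2).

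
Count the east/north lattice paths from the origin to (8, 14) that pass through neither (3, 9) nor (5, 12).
Number of paths = 224450

Inclusion–exclusion. Total paths: C(22, 8) = 319770. Through P₁: C(12, 3)·C(10, 5) = 55440. Through P₂: C(17, 5)·C(5, 3) = 61880. Since P₁ is strictly southwest of P₂, a monotone path through both must visit P₁ then P₂; paths through both = C(12, 3)·C(5, 2)·C(5, 3) = 22000. Avoid both = 319770 − 55440 − 61880 + 22000 = 224450.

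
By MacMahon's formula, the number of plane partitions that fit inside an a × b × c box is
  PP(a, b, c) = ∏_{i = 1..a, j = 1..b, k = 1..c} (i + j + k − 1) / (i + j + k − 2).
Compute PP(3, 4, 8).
PP(3, 4, 8) = 4723719

Evaluate the triple product over i = 1..3, j = 1..4, k = 1..8. The factors are (2/1) · (3/2) · (4/3) · (5/4) · (6/5) · (7/6) · (8/7) · (9/8) · … (96 factors total). The numerators and denominators telescope so the product is an integer; carrying out the multiplication exactly gives PP(3, 4, 8) = 4723719.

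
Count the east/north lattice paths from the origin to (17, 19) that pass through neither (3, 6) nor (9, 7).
Number of paths = 5545572960

Inclusion–exclusion. Total paths: C(36, 17) = 8597496600. Through P₁: C(9, 3)·C(27, 14) = 1684897200. Through P₂: C(16, 9)·C(20, 8) = 1441096800. Since P₁ is strictly southwest of P₂, a monotone path through both must visit P₁ then P₂; paths through both = C(9, 3)·C(7, 6)·C(20, 8) = 74070360. Avoid both = 8597496600 − 1684897200 − 1441096800 + 74070360 = 5545572960.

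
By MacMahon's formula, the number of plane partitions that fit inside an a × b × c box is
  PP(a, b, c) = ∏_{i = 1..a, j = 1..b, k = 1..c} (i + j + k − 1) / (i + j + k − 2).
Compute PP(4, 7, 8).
PP(4, 7, 8) = 1318349483880

Evaluate the triple product over i = 1..4, j = 1..7, k = 1..8. The factors are (2/1) · (3/2) · (4/3) · (5/4) · (6/5) · (7/6) · (8/7) · (9/8) · … (224 factors total). The numerators and denominators telescope so the product is an integer; carrying out the multiplication exactly gives PP(4, 7, 8) = 1318349483880.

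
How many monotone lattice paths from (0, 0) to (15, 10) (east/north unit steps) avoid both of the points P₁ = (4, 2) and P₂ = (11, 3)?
Number of paths = 2054510

Inclusion–exclusion. Total paths: C(25, 15) = 3268760. Through P₁: C(6, 4)·C(19, 11) = 1133730. Through P₂: C(14, 11)·C(11, 4) = 120120. Since P₁ is strictly southwest of P₂, a monotone path through both must visit P₁ then P₂; paths through both = C(6, 4)·C(8, 7)·C(11, 4) = 39600. Avoid both = 3268760 − 1133730 − 120120 + 39600 = 2054510.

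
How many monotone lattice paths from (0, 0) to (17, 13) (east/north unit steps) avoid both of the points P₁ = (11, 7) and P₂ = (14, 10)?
Number of paths = 63858954

Inclusion–exclusion. Total paths: C(30, 17) = 119759850. Through P₁: C(18, 11)·C(12, 6) = 29405376. Through P₂: C(24, 14)·C(6, 3) = 39225120. Since P₁ is strictly southwest of P₂, a monotone path through both must visit P₁ then P₂; paths through both = C(18, 11)·C(6, 3)·C(6, 3) = 12729600. Avoid both = 119759850 − 29405376 − 39225120 + 12729600 = 63858954.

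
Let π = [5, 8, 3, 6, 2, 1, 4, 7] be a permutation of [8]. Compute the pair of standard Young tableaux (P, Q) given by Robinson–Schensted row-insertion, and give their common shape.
P = [1, 4, 7] / [2, 6] / [3, 8] / [5];  Q = [1, 2, 8] / [3, 4] / [5, 7] / [6];  common shape = (3, 2, 2, 1)

Row-insert the values π_1, π_2, … into P one at a time, bumping the leftmost entry strictly greater than the inserted value down to the next row. The recording tableau Q records, in position (i, j), the step at which that cell was added to P.
  Insert 5 (step 1): P = [5];  Q = [1]
  Insert 8 (step 2): P = [5, 8];  Q = [1, 2]
  Insert 3 (step 3): P = [3, 8] / [5];  Q = [1, 2] / [3]
  Insert 6 (step 4): P = [3, 6] / [5, 8];  Q = [1, 2] / [3, 4]
  Insert 2 (step 5): P = [2, 6] / [3, 8] / [5];  Q = [1, 2] / [3, 4] / [5]
  Insert 1 (step 6): P = [1, 6] / [2, 8] / [3] / [5];  Q = [1, 2] / [3, 4] / [5] / [6]
  Insert 4 (step 7): P = [1, 4] / [2, 6] / [3, 8] / [5];  Q = [1, 2] / [3, 4] / [5, 7] / [6]
  Insert 7 (step 8): P = [1, 4, 7] / [2, 6] / [3, 8] / [5];  Q = [1, 2, 8] / [3, 4] / [5, 7] / [6]
Final shape: (3, 2, 2, 1).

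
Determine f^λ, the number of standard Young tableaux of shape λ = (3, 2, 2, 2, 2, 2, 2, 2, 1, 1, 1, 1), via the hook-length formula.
# SYT of shape (3, 2, 2, 2, 2, 2, 2, 2, 1, 1, 1, 1) = 839800

Hook-length formula: f^λ = n! / Π hook(c), product over all cells c of the Young diagram. For λ = (3, 2, 2, 2, 2, 2, 2, 2, 1, 1, 1, 1), n = 21 boxes. Hook lengths by row (left-to-right, top-to-bottom): [14, 9, 1]; [12, 7]; [11, 6]; [10, 5]; [9, 4]; [8, 3]; [7, 2]; [6, 1]; [4]; [3]; [2]; [1]. Product of hooks = 60837035212800. So f^λ = 21! / 60837035212800 = 51090942171709440000 / 60837035212800 = 839800.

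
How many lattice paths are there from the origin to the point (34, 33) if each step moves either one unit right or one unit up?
Number of paths = 14226520737620288370

A monotone lattice path from (0, 0) to (34, 33) consists of 34 east steps and 33 north steps in some order, so it is determined by which 34 of the 67 steps are east. The count is C(67, 34) = 14226520737620288370.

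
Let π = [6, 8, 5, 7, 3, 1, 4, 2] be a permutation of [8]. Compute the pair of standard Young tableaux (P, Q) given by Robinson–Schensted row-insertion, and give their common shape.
P = [1, 2] / [3, 4] / [5, 7] / [6, 8];  Q = [1, 2] / [3, 4] / [5, 7] / [6, 8];  common shape = (2, 2, 2, 2)

Row-insert the values π_1, π_2, … into P one at a time, bumping the leftmost entry strictly greater than the inserted value down to the next row. The recording tableau Q records, in position (i, j), the step at which that cell was added to P.
  Insert 6 (step 1): P = [6];  Q = [1]
  Insert 8 (step 2): P = [6, 8];  Q = [1, 2]
  Insert 5 (step 3): P = [5, 8] / [6];  Q = [1, 2] / [3]
  Insert 7 (step 4): P = [5, 7] / [6, 8];  Q = [1, 2] / [3, 4]
  Insert 3 (step 5): P = [3, 7] / [5, 8] / [6];  Q = [1, 2] / [3, 4] / [5]
  Insert 1 (step 6): P = [1, 7] / [3, 8] / [5] / [6];  Q = [1, 2] / [3, 4] / [5] / [6]
  Insert 4 (step 7): P = [1, 4] / [3, 7] / [5, 8] / [6];  Q = [1, 2] / [3, 4] / [5, 7] / [6]
  Insert 2 (step 8): P = [1, 2] / [3, 4] / [5, 7] / [6, 8];  Q = [1, 2] / [3, 4] / [5, 7] / [6, 8]
Final shape: (2, 2, 2, 2).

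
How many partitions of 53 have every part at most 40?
p(53, parts ≤ 40) = 329659

Use the recurrence p(n, m) = p(n, m−1) + p(n−m, m): either the largest part is < m (count p(n, m−1)) or the largest part is exactly m (remove one copy of m, count p(n−m, m)). With p(0, ·) = 1 this gives p(53, parts ≤ 40) = 329659. (By conjugating Young diagrams, this also counts partitions of 53 into at most 40 parts.)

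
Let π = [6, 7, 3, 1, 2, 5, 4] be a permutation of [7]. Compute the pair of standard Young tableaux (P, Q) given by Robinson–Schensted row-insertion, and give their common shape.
P = [1, 2, 4] / [3, 5] / [6, 7];  Q = [1, 2, 6] / [3, 5] / [4, 7];  common shape = (3, 2, 2)

Row-insert the values π_1, π_2, … into P one at a time, bumping the leftmost entry strictly greater than the inserted value down to the next row. The recording tableau Q records, in position (i, j), the step at which that cell was added to P.
  Insert 6 (step 1): P = [6];  Q = [1]
  Insert 7 (step 2): P = [6, 7];  Q = [1, 2]
  Insert 3 (step 3): P = [3, 7] / [6];  Q = [1, 2] / [3]
  Insert 1 (step 4): P = [1, 7] / [3] / [6];  Q = [1, 2] / [3] / [4]
  Insert 2 (step 5): P = [1, 2] / [3, 7] / [6];  Q = [1, 2] / [3, 5] / [4]
  Insert 5 (step 6): P = [1, 2, 5] / [3, 7] / [6];  Q = [1, 2, 6] / [3, 5] / [4]
  Insert 4 (step 7): P = [1, 2, 4] / [3, 5] / [6, 7];  Q = [1, 2, 6] / [3, 5] / [4, 7]
Final shape: (3, 2, 2).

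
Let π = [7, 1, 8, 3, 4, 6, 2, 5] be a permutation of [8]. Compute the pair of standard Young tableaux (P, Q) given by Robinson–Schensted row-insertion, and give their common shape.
P = [1, 2, 4, 5] / [3, 6] / [7, 8];  Q = [1, 3, 5, 6] / [2, 4] / [7, 8];  common shape = (4, 2, 2)

Row-insert the values π_1, π_2, … into P one at a time, bumping the leftmost entry strictly greater than the inserted value down to the next row. The recording tableau Q records, in position (i, j), the step at which that cell was added to P.
  Insert 7 (step 1): P = [7];  Q = [1]
  Insert 1 (step 2): P = [1] / [7];  Q = [1] / [2]
  Insert 8 (step 3): P = [1, 8] / [7];  Q = [1, 3] / [2]
  Insert 3 (step 4): P = [1, 3] / [7, 8];  Q = [1, 3] / [2, 4]
  Insert 4 (step 5): P = [1, 3, 4] / [7, 8];  Q = [1, 3, 5] / [2, 4]
  Insert 6 (step 6): P = [1, 3, 4, 6] / [7, 8];  Q = [1, 3, 5, 6] / [2, 4]
  Insert 2 (step 7): P = [1, 2, 4, 6] / [3, 8] / [7];  Q = [1, 3, 5, 6] / [2, 4] / [7]
  Insert 5 (step 8): P = [1, 2, 4, 5] / [3, 6] / [7, 8];  Q = [1, 3, 5, 6] / [2, 4] / [7, 8]
Final shape: (4, 2, 2).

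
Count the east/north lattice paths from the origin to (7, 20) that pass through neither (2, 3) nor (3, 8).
Number of paths = 433590

Inclusion–exclusion. Total paths: C(27, 7) = 888030. Through P₁: C(5, 2)·C(22, 5) = 263340. Through P₂: C(11, 3)·C(16, 4) = 300300. Since P₁ is strictly southwest of P₂, a monotone path through both must visit P₁ then P₂; paths through both = C(5, 2)·C(6, 1)·C(16, 4) = 109200. Avoid both = 888030 − 263340 − 300300 + 109200 = 433590.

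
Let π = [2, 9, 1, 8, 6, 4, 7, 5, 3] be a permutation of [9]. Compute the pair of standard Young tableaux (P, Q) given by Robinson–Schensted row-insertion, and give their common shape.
P = [1, 3, 5] / [2, 4, 7] / [6] / [8] / [9];  Q = [1, 2, 7] / [3, 4, 8] / [5] / [6] / [9];  common shape = (3, 3, 1, 1, 1)

Row-insert the values π_1, π_2, … into P one at a time, bumping the leftmost entry strictly greater than the inserted value down to the next row. The recording tableau Q records, in position (i, j), the step at which that cell was added to P.
  Insert 2 (step 1): P = [2];  Q = [1]
  Insert 9 (step 2): P = [2, 9];  Q = [1, 2]
  Insert 1 (step 3): P = [1, 9] / [2];  Q = [1, 2] / [3]
  Insert 8 (step 4): P = [1, 8] / [2, 9];  Q = [1, 2] / [3, 4]
  Insert 6 (step 5): P = [1, 6] / [2, 8] / [9];  Q = [1, 2] / [3, 4] / [5]
  Insert 4 (step 6): P = [1, 4] / [2, 6] / [8] / [9];  Q = [1, 2] / [3, 4] / [5] / [6]
  Insert 7 (step 7): P = [1, 4, 7] / [2, 6] / [8] / [9];  Q = [1, 2, 7] / [3, 4] / [5] / [6]
  Insert 5 (step 8): P = [1, 4, 5] / [2, 6, 7] / [8] / [9];  Q = [1, 2, 7] / [3, 4, 8] / [5] / [6]
  Insert 3 (step 9): P = [1, 3, 5] / [2, 4, 7] / [6] / [8] / [9];  Q = [1, 2, 7] / [3, 4, 8] / [5] / [6] / [9]
Final shape: (3, 3, 1, 1, 1).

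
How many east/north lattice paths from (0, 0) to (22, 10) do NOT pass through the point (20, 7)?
Number of paths = 55631940

Total paths from (0, 0) to (22, 10): C(32, 22) = 64512240. Paths through (20, 7): (paths (0, 0) → (20, 7)) × (paths (20, 7) → (22, 10)) = C(27, 20) · C(5, 2) = 888030 · 10 = 8880300. Avoidance count = 64512240 − 8880300 = 55631940.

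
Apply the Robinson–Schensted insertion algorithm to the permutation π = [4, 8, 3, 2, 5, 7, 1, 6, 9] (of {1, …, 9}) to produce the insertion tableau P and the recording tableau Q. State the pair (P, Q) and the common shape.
P = [1, 5, 6, 9] / [2, 7] / [3, 8] / [4];  Q = [1, 2, 6, 9] / [3, 5] / [4, 8] / [7];  common shape = (4, 2, 2, 1)

Row-insert the values π_1, π_2, … into P one at a time, bumping the leftmost entry strictly greater than the inserted value down to the next row. The recording tableau Q records, in position (i, j), the step at which that cell was added to P.
  Insert 4 (step 1): P = [4];  Q = [1]
  Insert 8 (step 2): P = [4, 8];  Q = [1, 2]
  Insert 3 (step 3): P = [3, 8] / [4];  Q = [1, 2] / [3]
  Insert 2 (step 4): P = [2, 8] / [3] / [4];  Q = [1, 2] / [3] / [4]
  Insert 5 (step 5): P = [2, 5] / [3, 8] / [4];  Q = [1, 2] / [3, 5] / [4]
  Insert 7 (step 6): P = [2, 5, 7] / [3, 8] / [4];  Q = [1, 2, 6] / [3, 5] / [4]
  Insert 1 (step 7): P = [1, 5, 7] / [2, 8] / [3] / [4];  Q = [1, 2, 6] / [3, 5] / [4] / [7]
  Insert 6 (step 8): P = [1, 5, 6] / [2, 7] / [3, 8] / [4];  Q = [1, 2, 6] / [3, 5] / [4, 8] / [7]
  Insert 9 (step 9): P = [1, 5, 6, 9] / [2, 7] / [3, 8] / [4];  Q = [1, 2, 6, 9] / [3, 5] / [4, 8] / [7]
Final shape: (4, 2, 2, 1).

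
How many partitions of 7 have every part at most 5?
p(7, parts ≤ 5) = 13

Partitions of 7 with all parts ≤ 5: 5+2, 5+1+1, 4+3, 4+2+1, 4+1+1+1, 3+3+1, 3+2+2, 3+2+1+1, 3+1+1+1+1, 2+2+2+1, 2+2+1+1+1, 2+1+1+1+1+1, 1+1+1+1+1+1+1. Count = 13.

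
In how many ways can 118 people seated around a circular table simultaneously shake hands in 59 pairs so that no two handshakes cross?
C_59 = 405944995127576985730643443367112

These noncrossing handshakes are counted by the Catalan number C_n = (1/(n + 1)) · C(2n, n). For n = 59: C_59 = (1/60) · C(118, 59) = 24356699707654619143838606602026720/60 = 405944995127576985730643443367112.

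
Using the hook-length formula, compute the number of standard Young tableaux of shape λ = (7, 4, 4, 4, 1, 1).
# SYT of shape (7, 4, 4, 4, 1, 1) = 242492250

Hook-length formula: f^λ = n! / Π hook(c), product over all cells c of the Young diagram. For λ = (7, 4, 4, 4, 1, 1), n = 21 boxes. Hook lengths by row (left-to-right, top-to-bottom): [12, 9, 8, 7, 3, 2, 1]; [8, 5, 4, 3]; [7, 4, 3, 2]; [6, 3, 2, 1]; [2]; [1]. Product of hooks = 210691031040. So f^λ = 21! / 210691031040 = 51090942171709440000 / 210691031040 = 242492250.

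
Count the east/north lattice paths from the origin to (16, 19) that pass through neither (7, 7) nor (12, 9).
Number of paths = 2829081332

Inclusion–exclusion. Total paths: C(35, 16) = 4059928950. Through P₁: C(14, 7)·C(21, 9) = 1008767760. Through P₂: C(21, 12)·C(14, 4) = 294223930. Since P₁ is strictly southwest of P₂, a monotone path through both must visit P₁ then P₂; paths through both = C(14, 7)·C(7, 5)·C(14, 4) = 72144072. Avoid both = 4059928950 − 1008767760 − 294223930 + 72144072 = 2829081332.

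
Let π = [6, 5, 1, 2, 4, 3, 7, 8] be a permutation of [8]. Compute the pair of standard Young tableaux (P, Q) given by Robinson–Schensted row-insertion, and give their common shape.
P = [1, 2, 3, 7, 8] / [4] / [5] / [6];  Q = [1, 4, 5, 7, 8] / [2] / [3] / [6];  common shape = (5, 1, 1, 1)

Row-insert the values π_1, π_2, … into P one at a time, bumping the leftmost entry strictly greater than the inserted value down to the next row. The recording tableau Q records, in position (i, j), the step at which that cell was added to P.
  Insert 6 (step 1): P = [6];  Q = [1]
  Insert 5 (step 2): P = [5] / [6];  Q = [1] / [2]
  Insert 1 (step 3): P = [1] / [5] / [6];  Q = [1] / [2] / [3]
  Insert 2 (step 4): P = [1, 2] / [5] / [6];  Q = [1, 4] / [2] / [3]
  Insert 4 (step 5): P = [1, 2, 4] / [5] / [6];  Q = [1, 4, 5] / [2] / [3]
  Insert 3 (step 6): P = [1, 2, 3] / [4] / [5] / [6];  Q = [1, 4, 5] / [2] / [3] / [6]
  Insert 7 (step 7): P = [1, 2, 3, 7] / [4] / [5] / [6];  Q = [1, 4, 5, 7] / [2] / [3] / [6]
  Insert 8 (step 8): P = [1, 2, 3, 7, 8] / [4] / [5] / [6];  Q = [1, 4, 5, 7, 8] / [2] / [3] / [6]
Final shape: (5, 1, 1, 1).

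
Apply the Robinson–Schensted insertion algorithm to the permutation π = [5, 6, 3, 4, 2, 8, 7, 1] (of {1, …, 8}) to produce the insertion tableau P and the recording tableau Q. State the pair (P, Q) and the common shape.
P = [1, 4, 7] / [2, 6, 8] / [3] / [5];  Q = [1, 2, 6] / [3, 4, 7] / [5] / [8];  common shape = (3, 3, 1, 1)

Row-insert the values π_1, π_2, … into P one at a time, bumping the leftmost entry strictly greater than the inserted value down to the next row. The recording tableau Q records, in position (i, j), the step at which that cell was added to P.
  Insert 5 (step 1): P = [5];  Q = [1]
  Insert 6 (step 2): P = [5, 6];  Q = [1, 2]
  Insert 3 (step 3): P = [3, 6] / [5];  Q = [1, 2] / [3]
  Insert 4 (step 4): P = [3, 4] / [5, 6];  Q = [1, 2] / [3, 4]
  Insert 2 (step 5): P = [2, 4] / [3, 6] / [5];  Q = [1, 2] / [3, 4] / [5]
  Insert 8 (step 6): P = [2, 4, 8] / [3, 6] / [5];  Q = [1, 2, 6] / [3, 4] / [5]
  Insert 7 (step 7): P = [2, 4, 7] / [3, 6, 8] / [5];  Q = [1, 2, 6] / [3, 4, 7] / [5]
  Insert 1 (step 8): P = [1, 4, 7] / [2, 6, 8] / [3] / [5];  Q = [1, 2, 6] / [3, 4, 7] / [5] / [8]
Final shape: (3, 3, 1, 1).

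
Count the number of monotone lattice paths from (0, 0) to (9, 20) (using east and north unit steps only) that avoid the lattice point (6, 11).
Number of paths = 7292285

Total paths from (0, 0) to (9, 20): C(29, 9) = 10015005. Paths through (6, 11): (paths (0, 0) → (6, 11)) × (paths (6, 11) → (9, 20)) = C(17, 6) · C(12, 3) = 12376 · 220 = 2722720. Avoidance count = 10015005 − 2722720 = 7292285.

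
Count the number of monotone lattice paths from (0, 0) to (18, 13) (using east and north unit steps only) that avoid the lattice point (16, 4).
Number of paths = 205986600

Total paths from (0, 0) to (18, 13): C(31, 18) = 206253075. Paths through (16, 4): (paths (0, 0) → (16, 4)) × (paths (16, 4) → (18, 13)) = C(20, 16) · C(11, 2) = 4845 · 55 = 266475. Avoidance count = 206253075 − 266475 = 205986600.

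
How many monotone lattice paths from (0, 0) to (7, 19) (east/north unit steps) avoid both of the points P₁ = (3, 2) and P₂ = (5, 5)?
Number of paths = 579710

Inclusion–exclusion. Total paths: C(26, 7) = 657800. Through P₁: C(5, 3)·C(21, 4) = 59850. Through P₂: C(10, 5)·C(16, 2) = 30240. Since P₁ is strictly southwest of P₂, a monotone path through both must visit P₁ then P₂; paths through both = C(5, 3)·C(5, 2)·C(16, 2) = 12000. Avoid both = 657800 − 59850 − 30240 + 12000 = 579710.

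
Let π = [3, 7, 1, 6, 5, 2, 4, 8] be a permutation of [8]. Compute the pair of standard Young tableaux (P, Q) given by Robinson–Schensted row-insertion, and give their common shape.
P = [1, 2, 4, 8] / [3, 5] / [6] / [7];  Q = [1, 2, 7, 8] / [3, 4] / [5] / [6];  common shape = (4, 2, 1, 1)

Row-insert the values π_1, π_2, … into P one at a time, bumping the leftmost entry strictly greater than the inserted value down to the next row. The recording tableau Q records, in position (i, j), the step at which that cell was added to P.
  Insert 3 (step 1): P = [3];  Q = [1]
  Insert 7 (step 2): P = [3, 7];  Q = [1, 2]
  Insert 1 (step 3): P = [1, 7] / [3];  Q = [1, 2] / [3]
  Insert 6 (step 4): P = [1, 6] / [3, 7];  Q = [1, 2] / [3, 4]
  Insert 5 (step 5): P = [1, 5] / [3, 6] / [7];  Q = [1, 2] / [3, 4] / [5]
  Insert 2 (step 6): P = [1, 2] / [3, 5] / [6] / [7];  Q = [1, 2] / [3, 4] / [5] / [6]
  Insert 4 (step 7): P = [1, 2, 4] / [3, 5] / [6] / [7];  Q = [1, 2, 7] / [3, 4] / [5] / [6]
  Insert 8 (step 8): P = [1, 2, 4, 8] / [3, 5] / [6] / [7];  Q = [1, 2, 7, 8] / [3, 4] / [5] / [6]
Final shape: (4, 2, 1, 1).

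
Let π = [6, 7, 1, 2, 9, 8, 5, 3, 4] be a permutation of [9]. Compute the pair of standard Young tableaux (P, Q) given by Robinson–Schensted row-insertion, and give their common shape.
P = [1, 2, 3, 4] / [5, 7, 8] / [6] / [9];  Q = [1, 2, 5, 9] / [3, 4, 6] / [7] / [8];  common shape = (4, 3, 1, 1)

Row-insert the values π_1, π_2, … into P one at a time, bumping the leftmost entry strictly greater than the inserted value down to the next row. The recording tableau Q records, in position (i, j), the step at which that cell was added to P.
  Insert 6 (step 1): P = [6];  Q = [1]
  Insert 7 (step 2): P = [6, 7];  Q = [1, 2]
  Insert 1 (step 3): P = [1, 7] / [6];  Q = [1, 2] / [3]
  Insert 2 (step 4): P = [1, 2] / [6, 7];  Q = [1, 2] / [3, 4]
  Insert 9 (step 5): P = [1, 2, 9] / [6, 7];  Q = [1, 2, 5] / [3, 4]
  Insert 8 (step 6): P = [1, 2, 8] / [6, 7, 9];  Q = [1, 2, 5] / [3, 4, 6]
  Insert 5 (step 7): P = [1, 2, 5] / [6, 7, 8] / [9];  Q = [1, 2, 5] / [3, 4, 6] / [7]
  Insert 3 (step 8): P = [1, 2, 3] / [5, 7, 8] / [6] / [9];  Q = [1, 2, 5] / [3, 4, 6] / [7] / [8]
  Insert 4 (step 9): P = [1, 2, 3, 4] / [5, 7, 8] / [6] / [9];  Q = [1, 2, 5, 9] / [3, 4, 6] / [7] / [8]
Final shape: (4, 3, 1, 1).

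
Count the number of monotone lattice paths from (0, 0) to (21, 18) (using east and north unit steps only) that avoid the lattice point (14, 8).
Number of paths = 56140257030

Total paths from (0, 0) to (21, 18): C(39, 21) = 62359143990. Paths through (14, 8): (paths (0, 0) → (14, 8)) × (paths (14, 8) → (21, 18)) = C(22, 14) · C(17, 7) = 319770 · 19448 = 6218886960. Avoidance count = 62359143990 − 6218886960 = 56140257030.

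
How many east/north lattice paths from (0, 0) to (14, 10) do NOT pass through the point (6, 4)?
Number of paths = 1330626

Total paths from (0, 0) to (14, 10): C(24, 14) = 1961256. Paths through (6, 4): (paths (0, 0) → (6, 4)) × (paths (6, 4) → (14, 10)) = C(10, 6) · C(14, 8) = 210 · 3003 = 630630. Avoidance count = 1961256 − 630630 = 1330626.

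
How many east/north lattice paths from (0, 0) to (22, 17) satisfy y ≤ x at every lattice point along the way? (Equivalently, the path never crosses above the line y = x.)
Number of paths = 13309856820

By the reflection principle (André's argument), the number of monotone paths to (22, 17) with n ≤ m that never go above y = x is C(39, 22) − C(39, 23) = 51021117810 − 37711260990 = 13309856820.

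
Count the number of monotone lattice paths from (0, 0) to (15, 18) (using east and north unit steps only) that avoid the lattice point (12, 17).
Number of paths = 829574580

Total paths from (0, 0) to (15, 18): C(33, 15) = 1037158320. Paths through (12, 17): (paths (0, 0) → (12, 17)) × (paths (12, 17) → (15, 18)) = C(29, 12) · C(4, 3) = 51895935 · 4 = 207583740. Avoidance count = 1037158320 − 207583740 = 829574580.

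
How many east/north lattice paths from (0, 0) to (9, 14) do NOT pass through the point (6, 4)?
Number of paths = 757130

Total paths from (0, 0) to (9, 14): C(23, 9) = 817190. Paths through (6, 4): (paths (0, 0) → (6, 4)) × (paths (6, 4) → (9, 14)) = C(10, 6) · C(13, 3) = 210 · 286 = 60060. Avoidance count = 817190 − 60060 = 757130.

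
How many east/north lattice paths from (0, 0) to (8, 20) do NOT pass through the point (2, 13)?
Number of paths = 2927925

Total paths from (0, 0) to (8, 20): C(28, 8) = 3108105. Paths through (2, 13): (paths (0, 0) → (2, 13)) × (paths (2, 13) → (8, 20)) = C(15, 2) · C(13, 6) = 105 · 1716 = 180180. Avoidance count = 3108105 − 180180 = 2927925.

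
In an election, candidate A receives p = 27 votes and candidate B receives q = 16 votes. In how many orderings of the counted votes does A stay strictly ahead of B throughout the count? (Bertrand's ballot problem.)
Strict-lead orderings = 67837293986

Total orderings of the 43 votes with 27 for A: C(43, 27) = 265182149218. By the Bertrand ballot formula (Cycle Lemma / reflection principle), the number of orderings in which A is strictly ahead of B throughout is (p − q)/(p + q) · C(p + q, p) = (27 − 16)/(27 + 16) · 265182149218 = 67837293986.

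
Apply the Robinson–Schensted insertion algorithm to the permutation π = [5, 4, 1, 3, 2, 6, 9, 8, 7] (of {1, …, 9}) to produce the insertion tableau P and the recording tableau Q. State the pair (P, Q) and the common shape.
P = [1, 2, 6, 7] / [3, 8] / [4, 9] / [5];  Q = [1, 4, 6, 7] / [2, 8] / [3, 9] / [5];  common shape = (4, 2, 2, 1)

Row-insert the values π_1, π_2, … into P one at a time, bumping the leftmost entry strictly greater than the inserted value down to the next row. The recording tableau Q records, in position (i, j), the step at which that cell was added to P.
  Insert 5 (step 1): P = [5];  Q = [1]
  Insert 4 (step 2): P = [4] / [5];  Q = [1] / [2]
  Insert 1 (step 3): P = [1] / [4] / [5];  Q = [1] / [2] / [3]
  Insert 3 (step 4): P = [1, 3] / [4] / [5];  Q = [1, 4] / [2] / [3]
  Insert 2 (step 5): P = [1, 2] / [3] / [4] / [5];  Q = [1, 4] / [2] / [3] / [5]
  Insert 6 (step 6): P = [1, 2, 6] / [3] / [4] / [5];  Q = [1, 4, 6] / [2] / [3] / [5]
  Insert 9 (step 7): P = [1, 2, 6, 9] / [3] / [4] / [5];  Q = [1, 4, 6, 7] / [2] / [3] / [5]
  Insert 8 (step 8): P = [1, 2, 6, 8] / [3, 9] / [4] / [5];  Q = [1, 4, 6, 7] / [2, 8] / [3] / [5]
  Insert 7 (step 9): P = [1, 2, 6, 7] / [3, 8] / [4, 9] / [5];  Q = [1, 4, 6, 7] / [2, 8] / [3, 9] / [5]
Final shape: (4, 2, 2, 1).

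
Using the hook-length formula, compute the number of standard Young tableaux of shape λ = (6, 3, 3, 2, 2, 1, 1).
# SYT of shape (6, 3, 3, 2, 2, 1, 1) = 9189180

Hook-length formula: f^λ = n! / Π hook(c), product over all cells c of the Young diagram. For λ = (6, 3, 3, 2, 2, 1, 1), n = 18 boxes. Hook lengths by row (left-to-right, top-to-bottom): [12, 9, 6, 3, 2, 1]; [8, 5, 2]; [7, 4, 1]; [5, 2]; [4, 1]; [2]; [1]. Product of hooks = 696729600. So f^λ = 18! / 696729600 = 6402373705728000 / 696729600 = 9189180.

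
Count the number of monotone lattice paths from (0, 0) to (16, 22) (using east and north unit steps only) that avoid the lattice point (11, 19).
Number of paths = 19180845630

Total paths from (0, 0) to (16, 22): C(38, 16) = 22239974430. Paths through (11, 19): (paths (0, 0) → (11, 19)) × (paths (11, 19) → (16, 22)) = C(30, 11) · C(8, 5) = 54627300 · 56 = 3059128800. Avoidance count = 22239974430 − 3059128800 = 19180845630.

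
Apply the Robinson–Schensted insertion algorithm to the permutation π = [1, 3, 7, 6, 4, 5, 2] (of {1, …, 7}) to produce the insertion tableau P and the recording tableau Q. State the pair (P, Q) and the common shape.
P = [1, 2, 4, 5] / [3] / [6] / [7];  Q = [1, 2, 3, 6] / [4] / [5] / [7];  common shape = (4, 1, 1, 1)

Row-insert the values π_1, π_2, … into P one at a time, bumping the leftmost entry strictly greater than the inserted value down to the next row. The recording tableau Q records, in position (i, j), the step at which that cell was added to P.
  Insert 1 (step 1): P = [1];  Q = [1]
  Insert 3 (step 2): P = [1, 3];  Q = [1, 2]
  Insert 7 (step 3): P = [1, 3, 7];  Q = [1, 2, 3]
  Insert 6 (step 4): P = [1, 3, 6] / [7];  Q = [1, 2, 3] / [4]
  Insert 4 (step 5): P = [1, 3, 4] / [6] / [7];  Q = [1, 2, 3] / [4] / [5]
  Insert 5 (step 6): P = [1, 3, 4, 5] / [6] / [7];  Q = [1, 2, 3, 6] / [4] / [5]
  Insert 2 (step 7): P = [1, 2, 4, 5] / [3] / [6] / [7];  Q = [1, 2, 3, 6] / [4] / [5] / [7]
Final shape: (4, 1, 1, 1).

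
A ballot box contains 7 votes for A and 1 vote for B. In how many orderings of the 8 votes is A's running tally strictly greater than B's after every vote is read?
Strict-lead orderings = 6

Total orderings of the 8 votes with 7 for A: C(8, 7) = 8. By the Bertrand ballot formula (Cycle Lemma / reflection principle), the number of orderings in which A is strictly ahead of B throughout is (p − q)/(p + q) · C(p + q, p) = (7 − 1)/(7 + 1) · 8 = 6.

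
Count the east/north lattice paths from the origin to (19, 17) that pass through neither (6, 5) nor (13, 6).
Number of paths = 5904914064

Inclusion–exclusion. Total paths: C(36, 19) = 8597496600. Through P₁: C(11, 6)·C(25, 13) = 2402538600. Through P₂: C(19, 13)·C(17, 6) = 335785632. Since P₁ is strictly southwest of P₂, a monotone path through both must visit P₁ then P₂; paths through both = C(11, 6)·C(8, 7)·C(17, 6) = 45741696. Avoid both = 8597496600 − 2402538600 − 335785632 + 45741696 = 5904914064.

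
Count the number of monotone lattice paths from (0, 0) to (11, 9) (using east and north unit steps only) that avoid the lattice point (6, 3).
Number of paths = 129152

Total paths from (0, 0) to (11, 9): C(20, 11) = 167960. Paths through (6, 3): (paths (0, 0) → (6, 3)) × (paths (6, 3) → (11, 9)) = C(9, 6) · C(11, 5) = 84 · 462 = 38808. Avoidance count = 167960 − 38808 = 129152.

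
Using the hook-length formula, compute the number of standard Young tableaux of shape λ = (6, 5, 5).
# SYT of shape (6, 5, 5) = 36036

Hook-length formula: f^λ = n! / Π hook(c), product over all cells c of the Young diagram. For λ = (6, 5, 5), n = 16 boxes. Hook lengths by row (left-to-right, top-to-bottom): [8, 7, 6, 5, 4, 1]; [6, 5, 4, 3, 2]; [5, 4, 3, 2, 1]. Product of hooks = 580608000. So f^λ = 16! / 580608000 = 20922789888000 / 580608000 = 36036.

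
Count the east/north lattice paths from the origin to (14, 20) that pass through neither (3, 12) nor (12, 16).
Number of paths = 906139380

Inclusion–exclusion. Total paths: C(34, 14) = 1391975640. Through P₁: C(15, 3)·C(19, 11) = 34389810. Through P₂: C(28, 12)·C(6, 2) = 456326325. Since P₁ is strictly southwest of P₂, a monotone path through both must visit P₁ then P₂; paths through both = C(15, 3)·C(13, 9)·C(6, 2) = 4879875. Avoid both = 1391975640 − 34389810 − 456326325 + 4879875 = 906139380.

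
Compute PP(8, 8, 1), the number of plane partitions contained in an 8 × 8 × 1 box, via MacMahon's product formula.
PP(8, 8, 1) = 12870

Evaluate the triple product over i = 1..8, j = 1..8, k = 1..1. The factors are (2/1) · (3/2) · (4/3) · (5/4) · (6/5) · (7/6) · (8/7) · (9/8) · … (64 factors total). The numerators and denominators telescope so the product is an integer; carrying out the multiplication exactly gives PP(8, 8, 1) = 12870.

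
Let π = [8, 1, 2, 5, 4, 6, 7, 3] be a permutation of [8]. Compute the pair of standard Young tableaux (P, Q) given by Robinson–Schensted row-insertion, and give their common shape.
P = [1, 2, 3, 6, 7] / [4] / [5] / [8];  Q = [1, 3, 4, 6, 7] / [2] / [5] / [8];  common shape = (5, 1, 1, 1)

Row-insert the values π_1, π_2, … into P one at a time, bumping the leftmost entry strictly greater than the inserted value down to the next row. The recording tableau Q records, in position (i, j), the step at which that cell was added to P.
  Insert 8 (step 1): P = [8];  Q = [1]
  Insert 1 (step 2): P = [1] / [8];  Q = [1] / [2]
  Insert 2 (step 3): P = [1, 2] / [8];  Q = [1, 3] / [2]
  Insert 5 (step 4): P = [1, 2, 5] / [8];  Q = [1, 3, 4] / [2]
  Insert 4 (step 5): P = [1, 2, 4] / [5] / [8];  Q = [1, 3, 4] / [2] / [5]
  Insert 6 (step 6): P = [1, 2, 4, 6] / [5] / [8];  Q = [1, 3, 4, 6] / [2] / [5]
  Insert 7 (step 7): P = [1, 2, 4, 6, 7] / [5] / [8];  Q = [1, 3, 4, 6, 7] / [2] / [5]
  Insert 3 (step 8): P = [1, 2, 3, 6, 7] / [4] / [5] / [8];  Q = [1, 3, 4, 6, 7] / [2] / [5] / [8]
Final shape: (5, 1, 1, 1).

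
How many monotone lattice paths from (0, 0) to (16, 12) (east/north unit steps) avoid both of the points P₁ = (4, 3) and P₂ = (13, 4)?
Number of paths = 19799255

Inclusion–exclusion. Total paths: C(28, 16) = 30421755. Through P₁: C(7, 4)·C(21, 12) = 10287550. Through P₂: C(17, 13)·C(11, 3) = 392700. Since P₁ is strictly southwest of P₂, a monotone path through both must visit P₁ then P₂; paths through both = C(7, 4)·C(10, 9)·C(11, 3) = 57750. Avoid both = 30421755 − 10287550 − 392700 + 57750 = 19799255.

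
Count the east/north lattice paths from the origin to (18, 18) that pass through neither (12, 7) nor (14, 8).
Number of paths = 8282758806

Inclusion–exclusion. Total paths: C(36, 18) = 9075135300. Through P₁: C(19, 12)·C(17, 6) = 623601888. Through P₂: C(22, 14)·C(14, 4) = 320089770. Since P₁ is strictly southwest of P₂, a monotone path through both must visit P₁ then P₂; paths through both = C(19, 12)·C(3, 2)·C(14, 4) = 151315164. Avoid both = 9075135300 − 623601888 − 320089770 + 151315164 = 8282758806.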